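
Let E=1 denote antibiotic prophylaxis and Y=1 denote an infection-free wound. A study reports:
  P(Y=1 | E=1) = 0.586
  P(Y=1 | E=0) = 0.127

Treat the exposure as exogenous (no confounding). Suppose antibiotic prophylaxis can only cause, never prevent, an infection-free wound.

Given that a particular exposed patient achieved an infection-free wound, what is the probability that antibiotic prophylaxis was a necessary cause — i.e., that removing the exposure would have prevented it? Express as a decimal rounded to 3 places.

PN ≈ 0.783

Let p₁ = 0.586, p₀ = 0.127.
Under exogeneity and monotonicity, PN = (p₁ − p₀) / p₁.
PN = (0.586 − 0.127) / 0.586 = 0.459 / 0.586 ≈ 0.7833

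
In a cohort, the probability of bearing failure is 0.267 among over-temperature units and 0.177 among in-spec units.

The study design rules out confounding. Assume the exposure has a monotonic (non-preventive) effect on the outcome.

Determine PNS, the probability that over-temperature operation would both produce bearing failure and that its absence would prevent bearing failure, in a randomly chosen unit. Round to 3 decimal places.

PNS ≈ 0.090

Let p₁ = 0.267, p₀ = 0.177.
Under exogeneity and monotonicity, PNS = p₁ − p₀.
PNS = 0.267 − 0.177 = 0.09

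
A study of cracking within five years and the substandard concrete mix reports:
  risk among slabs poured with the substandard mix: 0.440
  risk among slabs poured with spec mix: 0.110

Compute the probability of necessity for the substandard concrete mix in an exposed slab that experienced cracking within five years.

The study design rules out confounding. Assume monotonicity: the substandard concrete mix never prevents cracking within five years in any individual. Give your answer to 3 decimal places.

PN ≈ 0.750

Let p₁ = 0.44, p₀ = 0.11.
Under exogeneity and monotonicity, PN = (p₁ − p₀) / p₁.
PN = (0.44 − 0.11) / 0.44 = 0.33 / 0.44 ≈ 0.7500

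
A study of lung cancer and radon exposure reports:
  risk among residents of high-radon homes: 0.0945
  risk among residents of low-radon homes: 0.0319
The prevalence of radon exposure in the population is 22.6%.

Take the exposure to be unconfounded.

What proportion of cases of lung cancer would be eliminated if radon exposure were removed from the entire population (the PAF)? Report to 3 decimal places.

PAF ≈ 0.307

Let p₁ = 0.0945, p₀ = 0.0319.
Overall risk P(Y=1) = π·p₁ + (1−π)·p₀ = 0.226×0.0945 + 0.774×0.0319 = 0.046048.
Under exogeneity, PAF = [P(Y=1) − p₀] / P(Y=1).
PAF = (0.046048 − 0.0319) / 0.046048 ≈ 0.3072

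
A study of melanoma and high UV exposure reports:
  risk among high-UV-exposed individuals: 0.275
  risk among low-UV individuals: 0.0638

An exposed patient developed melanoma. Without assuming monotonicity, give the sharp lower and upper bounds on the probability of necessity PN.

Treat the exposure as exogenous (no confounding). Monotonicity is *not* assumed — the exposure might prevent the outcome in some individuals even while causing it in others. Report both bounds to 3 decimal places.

0.768 ≤ PN ≤ 1.000

Let p₁ = 0.275, p₀ = 0.0638.
Under exogeneity alone the bounds on PN are max{0,(p₁−p₀)/p₁} ≤ PN ≤ min{1,(1−p₀)/p₁}.
  lower = (p₁ − p₀)/p₁ = 0.2112 / 0.275 ≈ 0.7680
  upper = min{1, (1 − p₀)/p₁} = 0.9362 / 0.275 ≈ 3.4044 → capped at 1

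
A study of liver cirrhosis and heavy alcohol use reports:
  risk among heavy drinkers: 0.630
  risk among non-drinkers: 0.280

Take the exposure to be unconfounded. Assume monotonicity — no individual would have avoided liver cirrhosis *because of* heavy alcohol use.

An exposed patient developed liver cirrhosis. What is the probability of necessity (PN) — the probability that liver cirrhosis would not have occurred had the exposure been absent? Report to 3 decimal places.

PN ≈ 0.556

Let p₁ = 0.63, p₀ = 0.28.
Under exogeneity and monotonicity, PN = (p₁ − p₀) / p₁.
PN = (0.63 − 0.28) / 0.63 = 0.35 / 0.63 ≈ 0.5556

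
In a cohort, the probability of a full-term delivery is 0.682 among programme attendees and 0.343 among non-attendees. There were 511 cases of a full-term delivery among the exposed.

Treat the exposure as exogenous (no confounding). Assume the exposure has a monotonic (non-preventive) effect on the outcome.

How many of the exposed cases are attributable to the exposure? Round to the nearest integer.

about 254 cases

Let p₁ = 0.682, p₀ = 0.343.
PN = (p₁ − p₀)/p₁ = (0.682 − 0.343) / 0.682 ≈ 0.49707.
Attributable cases ≈ PN × (exposed cases) = 0.49707 × 511 ≈ 254.00.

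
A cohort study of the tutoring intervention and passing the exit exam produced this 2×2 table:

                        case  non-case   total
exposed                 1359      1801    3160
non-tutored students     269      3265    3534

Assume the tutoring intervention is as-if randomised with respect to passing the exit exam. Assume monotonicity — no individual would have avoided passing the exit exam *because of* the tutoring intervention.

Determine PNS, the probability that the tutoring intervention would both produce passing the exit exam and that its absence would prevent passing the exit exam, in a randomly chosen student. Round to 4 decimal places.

PNS ≈ 0.3539

p₁ = P(outcome | exposed) = 1359/3160 = 0.43006
p₀ = P(outcome | unexposed) = 269/3534 = 0.076118
Under exogeneity and monotonicity, PNS = p₁ − p₀.
PNS = 0.43006 − 0.076118 = 0.35395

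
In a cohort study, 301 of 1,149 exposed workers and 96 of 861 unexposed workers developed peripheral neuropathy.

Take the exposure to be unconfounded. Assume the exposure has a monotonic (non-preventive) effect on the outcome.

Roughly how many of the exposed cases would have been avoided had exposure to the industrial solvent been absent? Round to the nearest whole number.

p₁ = P(outcome | exposed) = 301/1149 = 0.26197
p₀ = P(outcome | unexposed) = 96/861 = 0.1115
PN = (p₁ − p₀)/p₁ = (0.26197 − 0.1115) / 0.26197 ≈ 0.57438.
Attributable cases ≈ PN × (exposed cases) = 0.57438 × 301 ≈ 172.89.

about 173 cases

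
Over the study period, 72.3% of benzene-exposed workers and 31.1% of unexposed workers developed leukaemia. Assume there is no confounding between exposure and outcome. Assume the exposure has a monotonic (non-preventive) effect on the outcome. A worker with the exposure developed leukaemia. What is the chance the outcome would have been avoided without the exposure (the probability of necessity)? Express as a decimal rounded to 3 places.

p₁ = 0.723, p₀ = 0.311.
Under exogeneity and monotonicity, PN = (p₁ − p₀) / p₁.
PN = (0.723 − 0.311) / 0.723 = 0.412 / 0.723 ≈ 0.5698

PN ≈ 0.570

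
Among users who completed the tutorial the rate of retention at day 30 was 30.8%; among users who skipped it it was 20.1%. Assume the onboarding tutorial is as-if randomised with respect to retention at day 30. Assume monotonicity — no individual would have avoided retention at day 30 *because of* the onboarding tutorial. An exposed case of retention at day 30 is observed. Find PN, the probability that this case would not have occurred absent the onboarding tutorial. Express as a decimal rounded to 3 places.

PN ≈ 0.347

p₁ = 0.308, p₀ = 0.201.
Under exogeneity and monotonicity, PN = (p₁ − p₀) / p₁.
PN = (0.308 − 0.201) / 0.308 = 0.107 / 0.308 ≈ 0.3474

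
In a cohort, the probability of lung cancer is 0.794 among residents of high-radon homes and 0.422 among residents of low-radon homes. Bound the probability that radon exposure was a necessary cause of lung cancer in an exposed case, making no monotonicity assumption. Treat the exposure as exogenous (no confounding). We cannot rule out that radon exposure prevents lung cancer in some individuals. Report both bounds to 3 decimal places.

0.469 ≤ PN ≤ 0.728

Let p₁ = 0.794, p₀ = 0.422.
Under exogeneity alone the bounds on PN are max{0,(p₁−p₀)/p₁} ≤ PN ≤ min{1,(1−p₀)/p₁}.
  lower = (p₁ − p₀)/p₁ = 0.372 / 0.794 ≈ 0.4685
  upper = min{1, (1 − p₀)/p₁} = 0.578 / 0.794 ≈ 0.7280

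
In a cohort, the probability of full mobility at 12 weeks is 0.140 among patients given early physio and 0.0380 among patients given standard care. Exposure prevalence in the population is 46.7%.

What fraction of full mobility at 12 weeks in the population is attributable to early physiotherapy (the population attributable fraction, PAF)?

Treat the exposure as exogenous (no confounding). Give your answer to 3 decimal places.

PAF ≈ 0.556

Let p₁ = 0.14, p₀ = 0.038.
Overall risk P(Y=1) = π·p₁ + (1−π)·p₀ = 0.467×0.14 + 0.533×0.038 = 0.085634.
Under exogeneity, PAF = [P(Y=1) − p₀] / P(Y=1).
PAF = (0.085634 − 0.038) / 0.085634 ≈ 0.5563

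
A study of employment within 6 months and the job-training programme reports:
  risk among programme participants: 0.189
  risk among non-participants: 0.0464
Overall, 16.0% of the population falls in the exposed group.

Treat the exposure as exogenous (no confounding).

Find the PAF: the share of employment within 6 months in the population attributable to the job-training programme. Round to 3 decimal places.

Let p₁ = 0.189, p₀ = 0.0464.
Overall risk P(Y=1) = π·p₁ + (1−π)·p₀ = 0.16×0.189 + 0.84×0.0464 = 0.069216.
Under exogeneity, PAF = [P(Y=1) − p₀] / P(Y=1).
PAF = (0.069216 − 0.0464) / 0.069216 ≈ 0.3296

PAF ≈ 0.330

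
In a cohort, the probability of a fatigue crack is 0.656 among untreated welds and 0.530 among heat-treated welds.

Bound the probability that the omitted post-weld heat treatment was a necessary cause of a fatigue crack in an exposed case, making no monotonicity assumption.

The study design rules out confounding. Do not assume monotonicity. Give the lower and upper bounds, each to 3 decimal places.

0.192 ≤ PN ≤ 0.716

Let p₁ = 0.656, p₀ = 0.53.
Under exogeneity alone the bounds on PN are max{0,(p₁−p₀)/p₁} ≤ PN ≤ min{1,(1−p₀)/p₁}.
  lower = (p₁ − p₀)/p₁ = 0.126 / 0.656 ≈ 0.1921
  upper = min{1, (1 − p₀)/p₁} = 0.47 / 0.656 ≈ 0.7165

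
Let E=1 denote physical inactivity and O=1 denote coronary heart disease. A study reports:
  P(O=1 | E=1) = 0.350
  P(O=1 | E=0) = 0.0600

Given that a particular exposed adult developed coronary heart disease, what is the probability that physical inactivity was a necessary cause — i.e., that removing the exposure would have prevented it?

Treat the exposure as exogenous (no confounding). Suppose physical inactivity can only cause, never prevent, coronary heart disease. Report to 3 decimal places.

PN ≈ 0.829

Let p₁ = 0.35, p₀ = 0.06.
Under exogeneity and monotonicity, PN = (p₁ − p₀) / p₁.
PN = (0.35 − 0.06) / 0.35 = 0.29 / 0.35 ≈ 0.8286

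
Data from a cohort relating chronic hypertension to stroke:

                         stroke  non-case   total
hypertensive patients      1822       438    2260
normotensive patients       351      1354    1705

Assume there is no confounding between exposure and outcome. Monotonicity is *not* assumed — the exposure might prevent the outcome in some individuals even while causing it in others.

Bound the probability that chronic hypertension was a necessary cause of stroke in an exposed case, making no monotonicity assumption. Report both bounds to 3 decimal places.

0.745 ≤ PN ≤ 0.985

p₁ = P(outcome | exposed) = 1822/2260 = 0.80619
p₀ = P(outcome | unexposed) = 351/1705 = 0.20587
Under exogeneity alone the bounds on PN are max{0,(p₁−p₀)/p₁} ≤ PN ≤ min{1,(1−p₀)/p₁}.
  lower = (p₁ − p₀)/p₁ = 0.60033 / 0.80619 ≈ 0.7446
  upper = min{1, (1 − p₀)/p₁} = 0.79413 / 0.80619 ≈ 0.9850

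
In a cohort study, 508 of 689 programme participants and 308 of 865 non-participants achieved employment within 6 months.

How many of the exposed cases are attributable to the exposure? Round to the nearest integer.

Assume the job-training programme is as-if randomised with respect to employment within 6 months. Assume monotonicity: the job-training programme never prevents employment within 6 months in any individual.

p₁ = P(outcome | exposed) = 508/689 = 0.7373
p₀ = P(outcome | unexposed) = 308/865 = 0.35607
PN = (p₁ − p₀)/p₁ = (0.7373 − 0.35607) / 0.7373 ≈ 0.51706.
Attributable cases ≈ PN × (exposed cases) = 0.51706 × 508 ≈ 262.67.

about 263 cases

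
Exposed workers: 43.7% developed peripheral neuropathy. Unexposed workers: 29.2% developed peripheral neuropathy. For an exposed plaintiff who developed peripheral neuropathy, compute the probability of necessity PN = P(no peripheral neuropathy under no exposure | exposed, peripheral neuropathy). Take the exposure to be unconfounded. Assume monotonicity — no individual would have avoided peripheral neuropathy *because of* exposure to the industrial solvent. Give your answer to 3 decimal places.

p₁ = 0.437, p₀ = 0.292.
Under exogeneity and monotonicity, PN = (p₁ − p₀) / p₁.
PN = (0.437 − 0.292) / 0.437 = 0.145 / 0.437 ≈ 0.3318

PN ≈ 0.332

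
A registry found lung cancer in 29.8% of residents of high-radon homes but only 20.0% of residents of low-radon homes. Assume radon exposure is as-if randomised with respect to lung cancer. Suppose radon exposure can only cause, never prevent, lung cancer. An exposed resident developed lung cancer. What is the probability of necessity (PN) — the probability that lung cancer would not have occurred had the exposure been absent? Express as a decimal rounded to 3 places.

PN ≈ 0.329

p₁ = 0.298, p₀ = 0.2.
Under exogeneity and monotonicity, PN = (p₁ − p₀) / p₁.
PN = (0.298 − 0.2) / 0.298 = 0.098 / 0.298 ≈ 0.3289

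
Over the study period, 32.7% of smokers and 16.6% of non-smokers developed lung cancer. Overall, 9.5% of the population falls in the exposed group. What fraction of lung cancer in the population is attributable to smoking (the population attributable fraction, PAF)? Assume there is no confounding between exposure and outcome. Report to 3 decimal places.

PAF ≈ 0.084

p₁ = 0.327, p₀ = 0.166.
Overall risk P(Y=1) = π·p₁ + (1−π)·p₀ = 0.095×0.327 + 0.905×0.166 = 0.1813.
Under exogeneity, PAF = [P(Y=1) − p₀] / P(Y=1).
PAF = (0.1813 − 0.166) / 0.1813 ≈ 0.0844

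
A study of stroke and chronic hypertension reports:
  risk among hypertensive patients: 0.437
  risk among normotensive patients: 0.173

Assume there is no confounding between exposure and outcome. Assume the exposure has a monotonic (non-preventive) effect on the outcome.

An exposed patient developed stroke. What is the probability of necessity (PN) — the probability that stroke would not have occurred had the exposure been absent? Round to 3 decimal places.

PN ≈ 0.604

Let p₁ = 0.437, p₀ = 0.173.
Under exogeneity and monotonicity, PN = (p₁ − p₀) / p₁.
PN = (0.437 − 0.173) / 0.437 = 0.264 / 0.437 ≈ 0.6041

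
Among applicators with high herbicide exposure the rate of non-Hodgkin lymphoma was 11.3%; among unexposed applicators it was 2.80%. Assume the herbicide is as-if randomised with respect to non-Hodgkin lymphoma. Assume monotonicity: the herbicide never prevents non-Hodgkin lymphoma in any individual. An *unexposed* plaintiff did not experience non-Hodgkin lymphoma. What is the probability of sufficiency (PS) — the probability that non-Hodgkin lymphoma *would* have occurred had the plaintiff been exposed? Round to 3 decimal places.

p₁ = 0.113, p₀ = 0.028.
Under exogeneity and monotonicity, PS = (p₁ − p₀) / (1 − p₀).
PS = (0.113 − 0.028) / (1 − 0.028) = 0.085 / 0.972 ≈ 0.0874

PS ≈ 0.087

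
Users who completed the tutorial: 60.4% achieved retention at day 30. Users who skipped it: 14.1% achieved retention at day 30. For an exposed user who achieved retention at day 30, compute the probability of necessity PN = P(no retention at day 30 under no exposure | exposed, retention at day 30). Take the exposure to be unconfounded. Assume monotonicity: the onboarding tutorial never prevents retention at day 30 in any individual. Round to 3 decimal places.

p₁ = 0.604, p₀ = 0.141.
Under exogeneity and monotonicity, PN = (p₁ − p₀) / p₁.
PN = (0.604 − 0.141) / 0.604 = 0.463 / 0.604 ≈ 0.7666

PN ≈ 0.767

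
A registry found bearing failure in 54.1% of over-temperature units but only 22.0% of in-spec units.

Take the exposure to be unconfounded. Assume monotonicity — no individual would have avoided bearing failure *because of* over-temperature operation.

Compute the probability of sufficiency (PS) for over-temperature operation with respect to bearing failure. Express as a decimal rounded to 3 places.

PS ≈ 0.412

p₁ = 0.541, p₀ = 0.22.
Under exogeneity and monotonicity, PS = (p₁ − p₀) / (1 − p₀).
PS = (0.541 − 0.22) / (1 − 0.22) = 0.321 / 0.78 ≈ 0.4115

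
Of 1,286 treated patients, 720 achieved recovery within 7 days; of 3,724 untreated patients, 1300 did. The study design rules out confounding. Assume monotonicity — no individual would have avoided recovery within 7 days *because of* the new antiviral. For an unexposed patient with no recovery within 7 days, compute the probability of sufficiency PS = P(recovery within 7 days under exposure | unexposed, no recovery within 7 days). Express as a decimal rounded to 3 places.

p₁ = P(outcome | exposed) = 720/1286 = 0.55988
p₀ = P(outcome | unexposed) = 1300/3724 = 0.34909
Under exogeneity and monotonicity, PS = (p₁ − p₀) / (1 − p₀).
PS = (0.55988 − 0.34909) / (1 − 0.34909) = 0.21079 / 0.65091 ≈ 0.3238

PS ≈ 0.324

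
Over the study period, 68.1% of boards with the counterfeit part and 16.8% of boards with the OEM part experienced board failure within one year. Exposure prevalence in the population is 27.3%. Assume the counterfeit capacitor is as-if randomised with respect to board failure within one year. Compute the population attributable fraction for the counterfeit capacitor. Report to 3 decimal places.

PAF ≈ 0.455

p₁ = 0.681, p₀ = 0.168.
Overall risk P(Y=1) = π·p₁ + (1−π)·p₀ = 0.273×0.681 + 0.727×0.168 = 0.30805.
Under exogeneity, PAF = [P(Y=1) − p₀] / P(Y=1).
PAF = (0.30805 − 0.168) / 0.30805 ≈ 0.4546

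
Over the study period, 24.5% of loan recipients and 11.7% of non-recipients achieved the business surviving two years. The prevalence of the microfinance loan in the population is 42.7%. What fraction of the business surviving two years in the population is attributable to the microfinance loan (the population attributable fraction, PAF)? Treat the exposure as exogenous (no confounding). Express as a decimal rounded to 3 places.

PAF ≈ 0.318

p₁ = 0.245, p₀ = 0.117.
Overall risk P(Y=1) = π·p₁ + (1−π)·p₀ = 0.427×0.245 + 0.573×0.117 = 0.17166.
Under exogeneity, PAF = [P(Y=1) − p₀] / P(Y=1).
PAF = (0.17166 − 0.117) / 0.17166 ≈ 0.3184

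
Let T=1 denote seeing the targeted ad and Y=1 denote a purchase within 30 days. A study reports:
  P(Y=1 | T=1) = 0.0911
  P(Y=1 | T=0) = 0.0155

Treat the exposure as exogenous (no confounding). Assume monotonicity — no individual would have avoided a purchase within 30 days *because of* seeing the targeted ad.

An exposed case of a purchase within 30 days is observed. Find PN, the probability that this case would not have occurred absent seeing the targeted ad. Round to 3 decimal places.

Let p₁ = 0.0911, p₀ = 0.0155.
Under exogeneity and monotonicity, PN = (p₁ − p₀) / p₁.
PN = (0.0911 − 0.0155) / 0.0911 = 0.0756 / 0.0911 ≈ 0.8299

PN ≈ 0.830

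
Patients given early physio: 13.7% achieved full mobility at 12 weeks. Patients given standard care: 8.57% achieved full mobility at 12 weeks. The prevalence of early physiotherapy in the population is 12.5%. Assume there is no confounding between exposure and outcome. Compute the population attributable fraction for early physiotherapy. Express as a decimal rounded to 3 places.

p₁ = 0.137, p₀ = 0.0857.
Overall risk P(Y=1) = π·p₁ + (1−π)·p₀ = 0.125×0.137 + 0.875×0.0857 = 0.092112.
Under exogeneity, PAF = [P(Y=1) − p₀] / P(Y=1).
PAF = (0.092112 − 0.0857) / 0.092112 ≈ 0.0696

PAF ≈ 0.070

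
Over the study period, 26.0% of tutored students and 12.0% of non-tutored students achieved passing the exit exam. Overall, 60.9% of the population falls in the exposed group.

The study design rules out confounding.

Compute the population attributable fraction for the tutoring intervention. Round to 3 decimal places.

PAF ≈ 0.415

p₁ = 0.26, p₀ = 0.12.
Overall risk P(Y=1) = π·p₁ + (1−π)·p₀ = 0.609×0.26 + 0.391×0.12 = 0.20526.
Under exogeneity, PAF = [P(Y=1) − p₀] / P(Y=1).
PAF = (0.20526 − 0.12) / 0.20526 ≈ 0.4154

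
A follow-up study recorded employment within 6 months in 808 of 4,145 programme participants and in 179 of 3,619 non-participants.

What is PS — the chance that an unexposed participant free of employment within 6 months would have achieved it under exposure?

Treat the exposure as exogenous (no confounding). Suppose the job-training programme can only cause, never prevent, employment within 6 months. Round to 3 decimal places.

PS ≈ 0.153

p₁ = P(outcome | exposed) = 808/4145 = 0.19493
p₀ = P(outcome | unexposed) = 179/3619 = 0.049461
Under exogeneity and monotonicity, PS = (p₁ − p₀) / (1 − p₀).
PS = (0.19493 − 0.049461) / (1 − 0.049461) = 0.14547 / 0.95054 ≈ 0.1530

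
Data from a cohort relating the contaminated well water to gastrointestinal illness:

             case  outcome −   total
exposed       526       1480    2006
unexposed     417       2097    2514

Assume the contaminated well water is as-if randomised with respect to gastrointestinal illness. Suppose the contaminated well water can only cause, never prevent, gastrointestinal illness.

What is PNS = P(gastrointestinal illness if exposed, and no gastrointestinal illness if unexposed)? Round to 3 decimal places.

PNS ≈ 0.096

p₁ = P(outcome | exposed) = 526/2006 = 0.26221
p₀ = P(outcome | unexposed) = 417/2514 = 0.16587
Under exogeneity and monotonicity, PNS = p₁ − p₀.
PNS = 0.26221 − 0.16587 = 0.096342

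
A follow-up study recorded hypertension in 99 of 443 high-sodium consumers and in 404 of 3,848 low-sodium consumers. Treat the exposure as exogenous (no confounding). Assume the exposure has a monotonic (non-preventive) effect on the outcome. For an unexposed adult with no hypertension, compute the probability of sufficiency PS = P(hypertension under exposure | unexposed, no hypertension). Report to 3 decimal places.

PS ≈ 0.132

p₁ = P(outcome | exposed) = 99/443 = 0.22348
p₀ = P(outcome | unexposed) = 404/3848 = 0.10499
Under exogeneity and monotonicity, PS = (p₁ − p₀) / (1 − p₀).
PS = (0.22348 − 0.10499) / (1 − 0.10499) = 0.11849 / 0.89501 ≈ 0.1324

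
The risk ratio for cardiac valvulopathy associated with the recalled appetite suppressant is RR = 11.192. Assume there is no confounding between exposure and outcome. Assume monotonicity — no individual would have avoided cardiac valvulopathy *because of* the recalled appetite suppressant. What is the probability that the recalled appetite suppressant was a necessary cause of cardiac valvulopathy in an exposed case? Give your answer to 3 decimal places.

PN ≈ 0.911

Under exogeneity and monotonicity, PN = (RR − 1) / RR = 1 − 1/RR.
PN = (11.192 − 1) / 11.192 = 10.19 / 11.192 ≈ 0.9107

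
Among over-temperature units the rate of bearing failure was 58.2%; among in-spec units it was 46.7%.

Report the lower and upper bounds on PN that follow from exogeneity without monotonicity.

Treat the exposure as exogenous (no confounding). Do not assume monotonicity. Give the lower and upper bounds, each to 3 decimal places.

0.198 ≤ PN ≤ 0.916

p₁ = 0.582, p₀ = 0.467.
Under exogeneity alone the bounds on PN are max{0,(p₁−p₀)/p₁} ≤ PN ≤ min{1,(1−p₀)/p₁}.
  lower = (p₁ − p₀)/p₁ = 0.115 / 0.582 ≈ 0.1976
  upper = min{1, (1 − p₀)/p₁} = 0.533 / 0.582 ≈ 0.9158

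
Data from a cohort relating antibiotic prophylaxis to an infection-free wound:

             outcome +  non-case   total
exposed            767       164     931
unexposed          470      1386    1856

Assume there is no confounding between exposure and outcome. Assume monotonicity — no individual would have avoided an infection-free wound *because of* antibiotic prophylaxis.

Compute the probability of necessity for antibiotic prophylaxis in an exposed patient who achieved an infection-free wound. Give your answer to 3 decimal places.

PN ≈ 0.693

p₁ = P(outcome | exposed) = 767/931 = 0.82385
p₀ = P(outcome | unexposed) = 470/1856 = 0.25323
Under exogeneity and monotonicity, PN = (p₁ − p₀)/p₁.
PN = (0.82385 − 0.25323) / 0.82385 ≈ 0.6926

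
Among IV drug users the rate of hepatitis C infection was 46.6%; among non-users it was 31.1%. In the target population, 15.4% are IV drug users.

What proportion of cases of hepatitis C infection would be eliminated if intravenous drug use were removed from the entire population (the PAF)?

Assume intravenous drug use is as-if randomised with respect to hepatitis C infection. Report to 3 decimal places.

p₁ = 0.466, p₀ = 0.311.
Overall risk P(Y=1) = π·p₁ + (1−π)·p₀ = 0.154×0.466 + 0.846×0.311 = 0.33487.
Under exogeneity, PAF = [P(Y=1) − p₀] / P(Y=1).
PAF = (0.33487 − 0.311) / 0.33487 ≈ 0.0713

PAF ≈ 0.071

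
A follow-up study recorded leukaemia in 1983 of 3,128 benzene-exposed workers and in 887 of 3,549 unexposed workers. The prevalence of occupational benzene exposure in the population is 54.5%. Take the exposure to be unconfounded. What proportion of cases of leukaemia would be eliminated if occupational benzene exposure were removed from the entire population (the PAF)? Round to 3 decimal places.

p₁ = P(outcome | exposed) = 1983/3128 = 0.63395
p₀ = P(outcome | unexposed) = 887/3549 = 0.24993
Overall risk P(Y=1) = π·p₁ + (1−π)·p₀ = 0.545×0.63395 + 0.455×0.24993 = 0.45922.
Under exogeneity, PAF = [P(Y=1) − p₀] / P(Y=1).
PAF = (0.45922 − 0.24993) / 0.45922 ≈ 0.4558

PAF ≈ 0.456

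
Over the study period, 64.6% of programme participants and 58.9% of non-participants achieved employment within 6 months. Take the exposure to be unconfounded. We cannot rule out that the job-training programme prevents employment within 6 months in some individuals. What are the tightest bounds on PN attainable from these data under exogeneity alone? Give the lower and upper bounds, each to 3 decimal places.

p₁ = 0.646, p₀ = 0.589.
Under exogeneity alone the bounds on PN are max{0,(p₁−p₀)/p₁} ≤ PN ≤ min{1,(1−p₀)/p₁}.
  lower = (p₁ − p₀)/p₁ = 0.057 / 0.646 ≈ 0.0882
  upper = min{1, (1 − p₀)/p₁} = 0.411 / 0.646 ≈ 0.6362

0.088 ≤ PN ≤ 0.636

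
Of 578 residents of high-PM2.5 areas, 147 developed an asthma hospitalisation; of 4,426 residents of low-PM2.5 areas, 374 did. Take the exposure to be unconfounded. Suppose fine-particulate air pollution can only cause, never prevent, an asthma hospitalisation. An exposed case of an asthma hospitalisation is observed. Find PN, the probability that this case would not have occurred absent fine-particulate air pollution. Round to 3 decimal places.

PN ≈ 0.668

p₁ = P(outcome | exposed) = 147/578 = 0.25433
p₀ = P(outcome | unexposed) = 374/4426 = 0.084501
Under exogeneity and monotonicity, PN = (p₁ − p₀) / p₁.
PN = (0.25433 − 0.084501) / 0.25433 = 0.16982 / 0.25433 ≈ 0.6677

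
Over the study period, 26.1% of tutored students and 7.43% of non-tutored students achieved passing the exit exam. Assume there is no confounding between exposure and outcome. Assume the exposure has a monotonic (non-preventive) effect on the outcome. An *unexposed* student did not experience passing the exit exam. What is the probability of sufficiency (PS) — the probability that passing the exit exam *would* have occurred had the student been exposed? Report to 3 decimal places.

p₁ = 0.261, p₀ = 0.0743.
Under exogeneity and monotonicity, PS = (p₁ − p₀) / (1 − p₀).
PS = (0.261 − 0.0743) / (1 − 0.0743) = 0.1867 / 0.9257 ≈ 0.2017

PS ≈ 0.202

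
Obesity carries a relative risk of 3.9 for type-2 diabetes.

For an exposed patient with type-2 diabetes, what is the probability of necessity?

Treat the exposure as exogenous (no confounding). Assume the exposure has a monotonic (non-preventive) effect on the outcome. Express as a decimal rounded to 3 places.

Under exogeneity and monotonicity, PN = (RR − 1) / RR = 1 − 1/RR.
PN = (3.9 − 1) / 3.9 = 2.9 / 3.9 ≈ 0.7436

PN ≈ 0.744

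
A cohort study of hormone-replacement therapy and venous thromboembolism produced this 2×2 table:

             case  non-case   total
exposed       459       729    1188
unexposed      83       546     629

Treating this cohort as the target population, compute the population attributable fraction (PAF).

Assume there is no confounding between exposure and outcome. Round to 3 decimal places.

p₁ = P(outcome | exposed) = 459/1188 = 0.38636
p₀ = P(outcome | unexposed) = 83/629 = 0.13196
Exposure prevalence π = 1188/1817 = 0.65382; overall risk P(Y=1) = 0.29829.
Under exogeneity, PAF = [P(Y=1) − p₀]/P(Y=1).
PAF = (0.29829 − 0.13196) / 0.29829 ≈ 0.5576

PAF ≈ 0.558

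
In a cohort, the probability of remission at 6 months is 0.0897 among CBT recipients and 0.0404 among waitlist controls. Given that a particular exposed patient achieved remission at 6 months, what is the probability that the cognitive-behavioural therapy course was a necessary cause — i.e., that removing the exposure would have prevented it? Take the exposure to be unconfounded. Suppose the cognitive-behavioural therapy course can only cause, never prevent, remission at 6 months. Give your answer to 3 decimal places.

PN ≈ 0.550

Let p₁ = 0.0897, p₀ = 0.0404.
Under exogeneity and monotonicity, PN = (p₁ − p₀) / p₁.
PN = (0.0897 − 0.0404) / 0.0897 = 0.0493 / 0.0897 ≈ 0.5496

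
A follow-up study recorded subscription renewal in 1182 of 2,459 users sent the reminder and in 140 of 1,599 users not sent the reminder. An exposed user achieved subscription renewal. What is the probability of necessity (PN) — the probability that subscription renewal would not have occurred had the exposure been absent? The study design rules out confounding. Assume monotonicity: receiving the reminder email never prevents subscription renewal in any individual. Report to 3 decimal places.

PN ≈ 0.818

p₁ = P(outcome | exposed) = 1182/2459 = 0.48068
p₀ = P(outcome | unexposed) = 140/1599 = 0.087555
Under exogeneity and monotonicity, PN = (p₁ − p₀) / p₁.
PN = (0.48068 − 0.087555) / 0.48068 = 0.39313 / 0.48068 ≈ 0.8179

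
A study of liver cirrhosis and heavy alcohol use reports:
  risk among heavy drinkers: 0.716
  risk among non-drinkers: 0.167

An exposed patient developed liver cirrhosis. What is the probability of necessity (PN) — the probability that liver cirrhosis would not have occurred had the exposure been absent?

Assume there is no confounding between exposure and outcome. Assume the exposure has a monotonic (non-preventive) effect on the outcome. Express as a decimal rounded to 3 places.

PN ≈ 0.767

Let p₁ = 0.716, p₀ = 0.167.
Under exogeneity and monotonicity, PN = (p₁ − p₀) / p₁.
PN = (0.716 − 0.167) / 0.716 = 0.549 / 0.716 ≈ 0.7668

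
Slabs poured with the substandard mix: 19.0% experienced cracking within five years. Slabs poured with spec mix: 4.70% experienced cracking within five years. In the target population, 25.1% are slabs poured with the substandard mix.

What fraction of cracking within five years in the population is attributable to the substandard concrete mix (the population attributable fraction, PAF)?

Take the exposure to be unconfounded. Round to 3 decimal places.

p₁ = 0.19, p₀ = 0.047.
Overall risk P(Y=1) = π·p₁ + (1−π)·p₀ = 0.251×0.19 + 0.749×0.047 = 0.082893.
Under exogeneity, PAF = [P(Y=1) − p₀] / P(Y=1).
PAF = (0.082893 − 0.047) / 0.082893 ≈ 0.4330

PAF ≈ 0.433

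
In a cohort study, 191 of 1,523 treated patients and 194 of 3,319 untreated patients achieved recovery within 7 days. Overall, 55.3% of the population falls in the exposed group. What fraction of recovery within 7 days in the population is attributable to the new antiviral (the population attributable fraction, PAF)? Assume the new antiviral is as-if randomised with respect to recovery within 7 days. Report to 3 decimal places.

PAF ≈ 0.388

p₁ = P(outcome | exposed) = 191/1523 = 0.12541
p₀ = P(outcome | unexposed) = 194/3319 = 0.058451
Overall risk P(Y=1) = π·p₁ + (1−π)·p₀ = 0.553×0.12541 + 0.447×0.058451 = 0.09548.
Under exogeneity, PAF = [P(Y=1) − p₀] / P(Y=1).
PAF = (0.09548 − 0.058451) / 0.09548 ≈ 0.3878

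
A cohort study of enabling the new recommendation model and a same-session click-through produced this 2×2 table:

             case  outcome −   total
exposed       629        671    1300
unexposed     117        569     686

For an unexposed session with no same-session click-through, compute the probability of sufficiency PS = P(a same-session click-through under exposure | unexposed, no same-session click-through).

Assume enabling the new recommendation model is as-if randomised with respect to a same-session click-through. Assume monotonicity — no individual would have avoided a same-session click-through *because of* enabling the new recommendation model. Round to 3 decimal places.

p₁ = P(outcome | exposed) = 629/1300 = 0.48385
p₀ = P(outcome | unexposed) = 117/686 = 0.17055
Under exogeneity and monotonicity, PS = (p₁ − p₀) / (1 − p₀).
PS = (0.48385 − 0.17055) / (1 − 0.17055) = 0.31329 / 0.82945 ≈ 0.3777

PS ≈ 0.378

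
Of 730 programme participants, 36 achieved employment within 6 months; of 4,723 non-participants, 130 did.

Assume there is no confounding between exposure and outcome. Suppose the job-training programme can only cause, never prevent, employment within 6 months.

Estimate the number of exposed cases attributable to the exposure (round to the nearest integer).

about 16 cases

p₁ = P(outcome | exposed) = 36/730 = 0.049315
p₀ = P(outcome | unexposed) = 130/4723 = 0.027525
PN = (p₁ − p₀)/p₁ = (0.049315 − 0.027525) / 0.049315 ≈ 0.44186.
Attributable cases ≈ PN × (exposed cases) = 0.44186 × 36 ≈ 15.91.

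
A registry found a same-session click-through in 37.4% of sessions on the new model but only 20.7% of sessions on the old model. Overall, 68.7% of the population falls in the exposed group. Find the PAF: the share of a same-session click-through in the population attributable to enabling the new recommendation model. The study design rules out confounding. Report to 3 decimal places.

p₁ = 0.374, p₀ = 0.207.
Overall risk P(Y=1) = π·p₁ + (1−π)·p₀ = 0.687×0.374 + 0.313×0.207 = 0.32173.
Under exogeneity, PAF = [P(Y=1) − p₀] / P(Y=1).
PAF = (0.32173 − 0.207) / 0.32173 ≈ 0.3566

PAF ≈ 0.357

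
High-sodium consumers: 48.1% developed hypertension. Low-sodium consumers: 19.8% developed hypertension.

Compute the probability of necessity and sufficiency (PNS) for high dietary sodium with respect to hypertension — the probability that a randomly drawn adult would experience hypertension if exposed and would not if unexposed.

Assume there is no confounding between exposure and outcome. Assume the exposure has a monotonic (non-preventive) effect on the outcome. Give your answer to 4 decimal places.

p₁ = 0.481, p₀ = 0.198.
Under exogeneity and monotonicity, PNS = p₁ − p₀.
PNS = 0.481 − 0.198 = 0.283

PNS ≈ 0.2830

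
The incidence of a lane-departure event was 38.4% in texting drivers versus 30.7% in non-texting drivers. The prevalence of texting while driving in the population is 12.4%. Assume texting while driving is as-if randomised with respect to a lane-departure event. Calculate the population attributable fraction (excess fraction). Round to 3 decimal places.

PAF ≈ 0.030

p₁ = 0.384, p₀ = 0.307.
Overall risk P(Y=1) = π·p₁ + (1−π)·p₀ = 0.124×0.384 + 0.876×0.307 = 0.31655.
Under exogeneity, PAF = [P(Y=1) − p₀] / P(Y=1).
PAF = (0.31655 − 0.307) / 0.31655 ≈ 0.0302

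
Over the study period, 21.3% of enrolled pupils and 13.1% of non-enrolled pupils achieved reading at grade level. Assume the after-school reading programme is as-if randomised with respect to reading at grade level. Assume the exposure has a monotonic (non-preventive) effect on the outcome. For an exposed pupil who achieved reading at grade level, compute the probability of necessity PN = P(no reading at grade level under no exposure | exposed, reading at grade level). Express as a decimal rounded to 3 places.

p₁ = 0.213, p₀ = 0.131.
Under exogeneity and monotonicity, PN = (p₁ − p₀) / p₁.
PN = (0.213 − 0.131) / 0.213 = 0.082 / 0.213 ≈ 0.3850

PN ≈ 0.385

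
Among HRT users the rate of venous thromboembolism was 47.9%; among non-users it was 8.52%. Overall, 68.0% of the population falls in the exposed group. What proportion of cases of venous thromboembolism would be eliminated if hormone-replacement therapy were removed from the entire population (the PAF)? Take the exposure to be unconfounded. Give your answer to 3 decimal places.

PAF ≈ 0.759

p₁ = 0.479, p₀ = 0.0852.
Overall risk P(Y=1) = π·p₁ + (1−π)·p₀ = 0.68×0.479 + 0.32×0.0852 = 0.35298.
Under exogeneity, PAF = [P(Y=1) − p₀] / P(Y=1).
PAF = (0.35298 − 0.0852) / 0.35298 ≈ 0.7586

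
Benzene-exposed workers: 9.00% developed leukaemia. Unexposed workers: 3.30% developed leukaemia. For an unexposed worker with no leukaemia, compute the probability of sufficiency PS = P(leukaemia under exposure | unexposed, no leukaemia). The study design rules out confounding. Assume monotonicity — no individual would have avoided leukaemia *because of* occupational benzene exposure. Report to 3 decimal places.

PS ≈ 0.059

p₁ = 0.09, p₀ = 0.033.
Under exogeneity and monotonicity, PS = (p₁ − p₀) / (1 − p₀).
PS = (0.09 − 0.033) / (1 − 0.033) = 0.057 / 0.967 ≈ 0.0589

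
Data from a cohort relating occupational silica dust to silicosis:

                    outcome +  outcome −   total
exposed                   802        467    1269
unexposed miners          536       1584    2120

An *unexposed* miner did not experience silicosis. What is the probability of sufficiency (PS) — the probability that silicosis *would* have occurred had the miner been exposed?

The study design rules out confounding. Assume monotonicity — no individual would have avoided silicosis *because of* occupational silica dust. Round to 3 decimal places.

PS ≈ 0.507

p₁ = P(outcome | exposed) = 802/1269 = 0.63199
p₀ = P(outcome | unexposed) = 536/2120 = 0.25283
Under exogeneity and monotonicity, PS = (p₁ − p₀)/(1 − p₀).
PS = (0.63199 − 0.25283) / 0.74717 ≈ 0.5075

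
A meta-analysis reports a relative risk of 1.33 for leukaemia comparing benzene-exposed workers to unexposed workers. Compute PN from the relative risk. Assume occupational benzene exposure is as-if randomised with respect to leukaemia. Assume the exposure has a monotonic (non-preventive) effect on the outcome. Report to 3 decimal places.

PN ≈ 0.248

Under exogeneity and monotonicity, PN = (RR − 1) / RR = 1 − 1/RR.
PN = (1.33 − 1) / 1.33 = 0.33 / 1.33 ≈ 0.2481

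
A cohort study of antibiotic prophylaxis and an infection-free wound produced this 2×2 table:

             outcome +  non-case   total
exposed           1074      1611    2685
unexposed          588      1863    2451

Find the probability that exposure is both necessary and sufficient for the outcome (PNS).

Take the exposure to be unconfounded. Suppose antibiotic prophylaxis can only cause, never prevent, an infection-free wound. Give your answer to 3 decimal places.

p₁ = P(outcome | exposed) = 1074/2685 = 0.4
p₀ = P(outcome | unexposed) = 588/2451 = 0.2399
Under exogeneity and monotonicity, PNS = p₁ − p₀.
PNS = 0.4 − 0.2399 = 0.1601

PNS ≈ 0.160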